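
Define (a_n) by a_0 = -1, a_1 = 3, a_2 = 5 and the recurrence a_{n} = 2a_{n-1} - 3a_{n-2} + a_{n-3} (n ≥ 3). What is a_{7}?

The ordinary generating function has denominator 1 - 2t + 3t^2 - t^3.
Iterating the recurrence: a_0,…,a_{7} = -1, 3, 5, 0, -12, -19, -2, 41.

41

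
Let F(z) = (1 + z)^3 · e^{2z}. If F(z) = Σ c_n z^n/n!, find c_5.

992

The EGF product rule gives c_5 = Σ_{k_1+k_2=5} C(5; k_1,k_2) · ∏ g_i(k_i), where (1+z)^3 gives the falling factorial (3)_k; e^{2z} gives (2)^k.
g_1(k) for k = 0…5: 1, 3, 6, 6, 0, 0.
g_2(k) for k = 0…5: 1, 2, 4, 8, 16, 32.
c_5 = Σ_k C(5,k)·g_1(k)·g_2(5−k) = 1·1·32 + 5·3·16 + 10·6·8 + 10·6·4 = 32 + 240 + 480 + 240 = 992.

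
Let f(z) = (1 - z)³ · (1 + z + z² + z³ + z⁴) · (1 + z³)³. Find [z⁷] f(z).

-7

(1 - z)³ has coefficients 1,-3,3,-1 for degrees 0…3.
(1 + z + z² + z³ + z⁴) has coefficients 1,1,1,1,1,0,0,0 for degrees 0…7.
Finally multiplying by (1 + z³)³, the product of all factors after the first has coefficients 1,1,1,4,4,3,6,6 for degrees 0…7.
[z⁷] = 1·6 − 3·6 + 3·3 − 1·4 = -7.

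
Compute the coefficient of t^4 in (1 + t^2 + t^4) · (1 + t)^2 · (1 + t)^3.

(1 + t^2 + t^4) has coefficients 1,0,1,0,1 for degrees 0…4.
(1 + t)^2 has coefficients 1,2,1,0,0 for degrees 0…4.
Finally multiplying by (1 + t)^3, the product of all factors after the first has coefficients 1,5,10,10,5 for degrees 0…4.
[t^4] = 1·5 + 1·10 + 1·1 = 16.

16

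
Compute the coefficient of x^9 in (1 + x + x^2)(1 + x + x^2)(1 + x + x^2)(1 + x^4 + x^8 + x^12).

6

(1 + x + x^2) has coefficients 1,1,1 for degrees 0…2.
(1 + x + x^2) has coefficients 1,1,1,0,0,0,0,0,0,0 for degrees 0…9.
Multiplying by (1 + x + x^2) gives running coefficients 1,2,3,2,1,0,0,0,0,0 for degrees 0…9.
Finally multiplying by (1 + x^4 + x^8 + x^12), the product of all factors after the first has coefficients 1,2,3,2,2,2,3,2,2,2 for degrees 0…9.
[x^9] = 1·2 + 1·2 + 1·2 = 6.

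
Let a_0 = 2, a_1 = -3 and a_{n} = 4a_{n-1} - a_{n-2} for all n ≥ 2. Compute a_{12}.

-7452118

The ordinary generating function has denominator 1 - 4t + t^2.
Iterating the recurrence: a_0,…,a_{12} = 2, -3, -14, -53, -198, -739, -2758, -10293, -38414, -143363, -535038, -1996789, -7452118.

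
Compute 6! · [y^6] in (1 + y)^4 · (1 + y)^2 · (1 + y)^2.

The EGF product rule gives c_6 = Σ_{k_1+k_2+k_3=6} C(6; k_1,k_2,k_3) · ∏ g_i(k_i), where (1+y)^4 gives the falling factorial (4)_k; (1+y)^2 gives the falling factorial (2)_k; (1+y)^2 gives the falling factorial (2)_k.
g_1(k) for k = 0…6: 1, 4, 12, 24, 24, 0, 0.
g_2(k) for k = 0…6: 1, 2, 2, 0, 0, 0, 0.
g_3(k) for k = 0…6: 1, 2, 2, 0, 0, 0, 0.
First combine the last two factors: h(k) = Σ_j C(k,j)·g_2(j)·g_3(k−j) for k = 0…6: 1, 4, 12, 24, 24, 0, 0.
c_6 = Σ_k C(6,k)·g_1(k)·h(6−k) = 15·12·24 + 20·24·24 + 15·24·12 = 4320 + 11520 + 4320 = 20160.

20160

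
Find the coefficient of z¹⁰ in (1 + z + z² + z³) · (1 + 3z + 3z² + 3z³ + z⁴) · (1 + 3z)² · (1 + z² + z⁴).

178

(1 + z + z² + z³) has coefficients 1,1,1,1 for degrees 0…3.
(1 + 3z + 3z² + 3z³ + z⁴) has coefficients 1,3,3,3,1,0,0,0,0,0,0 for degrees 0…10.
Multiplying by (1 + 3z)² gives running coefficients 1,9,30,48,46,33,9,0,0,0,0 for degrees 0…10.
Finally multiplying by (1 + z² + z⁴), the product of all factors after the first has coefficients 1,9,31,57,77,90,85,81,55,33,9 for degrees 0…10.
[z¹⁰] = 1·9 + 1·33 + 1·55 + 1·81 = 178.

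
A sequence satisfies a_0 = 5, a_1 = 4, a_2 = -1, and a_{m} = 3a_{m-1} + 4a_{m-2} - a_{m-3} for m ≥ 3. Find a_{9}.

18711

The ordinary generating function has denominator 1 - 3x - 4x^2 + x^3.
Iterating the recurrence: a_0,…,a_{9} = 5, 4, -1, 8, 16, 81, 299, 1205, 4730, 18711.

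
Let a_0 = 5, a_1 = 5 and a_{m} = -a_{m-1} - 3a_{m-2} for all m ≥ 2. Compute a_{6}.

-95

The ordinary generating function has denominator 1 + t + 3t^2.
Iterating the recurrence: a_0,…,a_{6} = 5, 5, -20, 5, 55, -70, -95.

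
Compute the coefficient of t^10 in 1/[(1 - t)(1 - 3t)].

88573

Partial fractions give a closed form: a_n = (-1/2)·1^n + (3/2)·3^n.
At n = 10: a_10 = 88573.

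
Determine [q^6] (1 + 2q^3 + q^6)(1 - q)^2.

(1 + 2q^3 + q^6) has coefficients 1,0,0,2,0,0,1 for degrees 0…6.
(1 - q)^2 has coefficients 1,-2,1,0,0,0,0 for degrees 0…6.
[q^6] = 1·0 + 2·0 + 1·1 = 1.

1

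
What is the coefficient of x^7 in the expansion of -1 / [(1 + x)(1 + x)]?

8

The denominator gives the recurrence a_n = −2a_(n−1) − a_(n−2) for n ≥ 2; the numerator fixes a_0 = -1, a_1 = 2.
Iterating: -1, 2, -3, 4, -5, 6, -7, 8, so a_7 = 8.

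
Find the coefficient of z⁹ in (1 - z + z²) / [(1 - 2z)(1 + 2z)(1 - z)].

85

The denominator gives the recurrence a_n = a_(n−1) + 4a_(n−2) − 4a_(n−3) for n ≥ 3; the numerator fixes a_0 = 1, a_1 = 0, a_2 = 5.
Iterating: 1, 0, 5, 1, 21, 5, 85, 21, 341, 85, so a_9 = 85.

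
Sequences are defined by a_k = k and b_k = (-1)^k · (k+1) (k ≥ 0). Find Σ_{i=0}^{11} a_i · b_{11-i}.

6

Write out a_i and b_{11-i} for i = 0,…,11 and sum the products.
Σ = 0·(-12) + 1·11 + 2·(-10) + 3·9 + 4·(-8) + 5·7 + 6·(-6) + 7·5 + 8·(-4) + 9·3 + 10·(-2) + 11·1 = 6.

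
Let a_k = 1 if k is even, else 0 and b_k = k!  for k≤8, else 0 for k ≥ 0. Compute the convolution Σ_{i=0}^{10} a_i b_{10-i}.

The convolution is the x^10 coefficient of A(x)B(x).
Σ = 1·0 + 0·0 + 1·40320 + 0·5040 + 1·720 + 0·120 + 1·24 + 0·6 + 1·2 + 0·1 + 1·1 = 41067.

41067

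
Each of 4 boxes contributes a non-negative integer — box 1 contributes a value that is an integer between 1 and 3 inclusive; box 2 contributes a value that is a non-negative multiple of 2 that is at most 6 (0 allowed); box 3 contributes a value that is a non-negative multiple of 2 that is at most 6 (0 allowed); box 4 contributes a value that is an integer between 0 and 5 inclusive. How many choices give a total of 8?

24

The generating function for the choices is (x + x^2 + x^3)·(1 + x^2 + x^4 + x^6)·(1 + x^2 + x^4 + x^6)·(1 + x + x^2 + x^3 + x^4 + x^5); the count is [x^8].
(x + x^2 + x^3) has coefficients 0,1,1,1 for degrees 0…3.
(1 + x^2 + x^4 + x^6) has coefficients 1,0,1,0,1,0,1,0,0 for degrees 0…8.
Multiplying by (1 + x^2 + x^4 + x^6) gives running coefficients 1,0,2,0,3,0,4,0,3 for degrees 0…8.
Finally multiplying by (1 + x + x^2 + x^3 + x^4 + x^5), the product of all factors after the first has coefficients 1,1,3,3,6,6,9,9,10 for degrees 0…8.
[x^8] = 1·9 + 1·9 + 1·6 = 24.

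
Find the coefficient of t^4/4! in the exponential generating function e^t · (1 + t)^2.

The EGF product rule gives c_4 = Σ_{k_1+k_2=4} C(4; k_1,k_2) · ∏ g_i(k_i), where e^t gives (1)^k; (1+t)^2 gives the falling factorial (2)_k.
g_1(k) for k = 0…4: 1, 1, 1, 1, 1.
g_2(k) for k = 0…4: 1, 2, 2, 0, 0.
c_4 = Σ_k C(4,k)·g_1(k)·g_2(4−k) = 6·1·2 + 4·1·2 + 1·1·1 = 12 + 8 + 1 = 21.

21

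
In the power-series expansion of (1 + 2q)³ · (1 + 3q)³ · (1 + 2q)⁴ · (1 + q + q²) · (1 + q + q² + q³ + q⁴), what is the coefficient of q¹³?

157232

(1 + 2q)³ has coefficients 1,6,12,8 for degrees 0…3.
(1 + 3q)³ has coefficients 1,9,27,27,0,0,0,0,0,0,0,0,0,0 for degrees 0…13.
Multiplying by (1 + 2q)⁴ gives running coefficients 1,17,123,491,1168,1656,1296,432,0,0,0,0,0,0 for degrees 0…13.
Multiplying by (1 + q + q²) gives running coefficients 1,18,141,631,1782,3315,4120,3384,1728,432,0,0,0,0 for degrees 0…13.
Finally multiplying by (1 + q + q² + q³ + q⁴), the product of all factors after the first has coefficients 1,19,160,791,2573,5887,9989,13232,14329,12979,9664,5544,2160,432 for degrees 0…13.
[q¹³] = 1·432 + 6·2160 + 12·5544 + 8·9664 = 157232.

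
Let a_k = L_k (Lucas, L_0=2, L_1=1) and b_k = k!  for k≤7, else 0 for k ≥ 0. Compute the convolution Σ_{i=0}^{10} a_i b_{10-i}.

This is [x^10] in the product of the two ordinary generating functions.
Σ = 2·0 + 1·0 + 3·0 + 4·5040 + 7·720 + 11·120 + 18·24 + 29·6 + 47·2 + 76·1 + 123·1 = 27419.

27419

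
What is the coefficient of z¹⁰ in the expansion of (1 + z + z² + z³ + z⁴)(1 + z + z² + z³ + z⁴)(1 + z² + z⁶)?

6

(1 + z + z² + z³ + z⁴) has coefficients 1,1,1,1,1 for degrees 0…4.
(1 + z + z² + z³ + z⁴) has coefficients 1,1,1,1,1,0,0,0,0,0,0 for degrees 0…10.
Finally multiplying by (1 + z² + z⁶), the product of all factors after the first has coefficients 1,1,2,2,2,1,2,1,1,1,1 for degrees 0…10.
[z¹⁰] = 1·1 + 1·1 + 1·1 + 1·1 + 1·2 = 6.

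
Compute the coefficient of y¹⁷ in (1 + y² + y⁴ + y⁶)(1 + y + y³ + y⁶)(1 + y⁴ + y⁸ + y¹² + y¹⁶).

4

(1 + y² + y⁴ + y⁶) has coefficients 1,0,1,0,1,0,1 for degrees 0…6.
(1 + y + y³ + y⁶) has coefficients 1,1,0,1,0,0,1,0,0,0,0,0,0,0,0,0,0,0 for degrees 0…17.
Finally multiplying by (1 + y⁴ + y⁸ + y¹² + y¹⁶), the product of all factors after the first has coefficients 1,1,0,1,1,1,1,1,1,1,1,1,1,1,1,1,1,1 for degrees 0…17.
[y¹⁷] = 1·1 + 1·1 + 1·1 + 1·1 = 4.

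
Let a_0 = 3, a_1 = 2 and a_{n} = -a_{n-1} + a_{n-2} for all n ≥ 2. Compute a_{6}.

-1

The ordinary generating function has denominator 1 + t - t^2.
Iterating the recurrence: a_0,…,a_{6} = 3, 2, 1, 1, 0, 1, -1.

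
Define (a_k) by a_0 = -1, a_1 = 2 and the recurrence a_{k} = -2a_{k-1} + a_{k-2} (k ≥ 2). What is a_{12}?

The ordinary generating function has denominator 1 + 2y - y^2.
Iterating the recurrence: a_0,…,a_{12} = -1, 2, -5, 12, -29, 70, -169, 408, -985, 2378, -5741, 13860, -33461.

-33461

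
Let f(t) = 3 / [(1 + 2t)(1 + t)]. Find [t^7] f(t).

-765

Partial fractions give a closed form: a_n = (6)·(-2)^n + (-3)·(-1)^n.
At n = 7: a_7 = -765.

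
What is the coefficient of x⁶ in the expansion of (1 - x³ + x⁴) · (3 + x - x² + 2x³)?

-3

(1 - x³ + x⁴) has coefficients 1,0,0,-1,1 for degrees 0…4.
(3 + x - x² + 2x³) has coefficients 3,1,-1,2,0,0,0 for degrees 0…6.
[x⁶] = 1·0 − 1·2 + 1·(-1) = -3.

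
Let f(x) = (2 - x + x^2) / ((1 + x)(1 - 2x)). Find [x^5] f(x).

The denominator gives the recurrence a_n = a_(n−1) + 2a_(n−2) for n ≥ 3; the numerator fixes a_0 = 2, a_1 = 1, a_2 = 6.
Iterating: 2, 1, 6, 8, 20, 36, so a_5 = 36.

36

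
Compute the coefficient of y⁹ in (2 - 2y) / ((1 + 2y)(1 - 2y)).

-512

The denominator gives the recurrence a_n = 4a_(n−2) for n ≥ 3; the numerator fixes a_0 = 2, a_1 = -2, a_2 = 8.
Iterating: 2, -2, 8, -8, 32, -32, 128, -128, 512, -512, so a_9 = -512.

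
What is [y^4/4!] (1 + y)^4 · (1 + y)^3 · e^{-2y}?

-40

The EGF product rule gives c_4 = Σ_{k_1+k_2+k_3=4} C(4; k_1,k_2,k_3) · ∏ g_i(k_i), where (1+y)^4 gives the falling factorial (4)_k; (1+y)^3 gives the falling factorial (3)_k; e^{-2y} gives (-2)^k.
g_1(k) for k = 0…4: 1, 4, 12, 24, 24.
g_2(k) for k = 0…4: 1, 3, 6, 6, 0.
g_3(k) for k = 0…4: 1, -2, 4, -8, 16.
First combine the last two factors: h(k) = Σ_j C(k,j)·g_2(j)·g_3(k−j) for k = 0…4: 1, 1, -2, -2, 16.
c_4 = Σ_k C(4,k)·g_1(k)·h(4−k) = 1·1·16 + 4·4·(-2) + 6·12·(-2) + 4·24·1 + 1·24·1 = 16 − 32 − 144 + 96 + 24 = -40.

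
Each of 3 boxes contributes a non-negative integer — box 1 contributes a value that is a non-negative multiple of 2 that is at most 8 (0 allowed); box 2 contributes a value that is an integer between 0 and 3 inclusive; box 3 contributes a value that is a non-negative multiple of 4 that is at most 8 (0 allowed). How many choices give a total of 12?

4

The generating function for the choices is (1 + t² + t⁴ + t⁶ + t⁸)·(1 + t + t² + t³)·(1 + t⁴ + t⁸); the count is [t¹²].
(1 + t² + t⁴ + t⁶ + t⁸) has coefficients 1,0,1,0,1,0,1,0,1 for degrees 0…8.
(1 + t + t² + t³) has coefficients 1,1,1,1,0,0,0,0,0,0,0,0,0 for degrees 0…12.
Finally multiplying by (1 + t⁴ + t⁸), the product of all factors after the first has coefficients 1,1,1,1,1,1,1,1,1,1,1,1,0 for degrees 0…12.
[t¹²] = 1·0 + 1·1 + 1·1 + 1·1 + 1·1 = 4.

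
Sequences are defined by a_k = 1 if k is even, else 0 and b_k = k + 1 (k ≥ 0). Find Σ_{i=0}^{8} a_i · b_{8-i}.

This is [x^8] in the product of the two ordinary generating functions.
Σ = 1·9 + 0·8 + 1·7 + 0·6 + 1·5 + 0·4 + 1·3 + 0·2 + 1·1 = 25.

25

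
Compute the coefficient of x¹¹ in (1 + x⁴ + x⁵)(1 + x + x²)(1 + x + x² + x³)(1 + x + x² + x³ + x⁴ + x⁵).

(1 + x⁴ + x⁵) has coefficients 1,0,0,0,1,1 for degrees 0…5.
(1 + x + x²) has coefficients 1,1,1,0,0,0,0,0,0,0,0,0 for degrees 0…11.
Multiplying by (1 + x + x² + x³) gives running coefficients 1,2,3,3,2,1,0,0,0,0,0,0 for degrees 0…11.
Finally multiplying by (1 + x + x² + x³ + x⁴ + x⁵), the product of all factors after the first has coefficients 1,3,6,9,11,12,11,9,6,3,1,0 for degrees 0…11.
[x¹¹] = 1·0 + 1·9 + 1·11 = 20.

20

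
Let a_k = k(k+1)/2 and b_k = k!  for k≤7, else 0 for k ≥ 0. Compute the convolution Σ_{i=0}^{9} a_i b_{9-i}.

The convolution is the t^9 coefficient of A(t)B(t).
Σ = 0·0 + 1·0 + 3·5040 + 6·720 + 10·120 + 15·24 + 21·6 + 28·2 + 36·1 + 45·1 = 21263.

21263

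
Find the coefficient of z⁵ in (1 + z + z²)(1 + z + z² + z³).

(1 + z + z²) has coefficients 1,1,1 for degrees 0…2.
(1 + z + z² + z³) has coefficients 1,1,1,1,0,0 for degrees 0…5.
[z⁵] = 1·0 + 1·0 + 1·1 = 1.

1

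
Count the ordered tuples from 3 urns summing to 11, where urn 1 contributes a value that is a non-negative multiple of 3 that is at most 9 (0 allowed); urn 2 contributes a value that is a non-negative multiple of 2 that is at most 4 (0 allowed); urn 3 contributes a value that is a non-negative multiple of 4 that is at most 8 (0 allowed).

The generating function for the choices is (1 + t^3 + t^6 + t^9)·(1 + t^2 + t^4)·(1 + t^4 + t^8); the count is [t^11].
(1 + t^3 + t^6 + t^9) has coefficients 1,0,0,1,0,0,1,0,0,1 for degrees 0…9.
(1 + t^2 + t^4) has coefficients 1,0,1,0,1,0,0,0,0,0,0,0 for degrees 0…11.
Finally multiplying by (1 + t^4 + t^8), the product of all factors after the first has coefficients 1,0,1,0,2,0,1,0,2,0,1,0 for degrees 0…11.
[t^11] = 1·0 + 1·2 + 1·0 + 1·1 = 3.

3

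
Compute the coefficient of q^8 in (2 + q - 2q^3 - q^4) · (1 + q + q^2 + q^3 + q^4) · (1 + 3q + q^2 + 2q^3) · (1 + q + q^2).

(2 + q - 2q^3 - q^4) has coefficients 2,1,0,-2,-1 for degrees 0…4.
(1 + q + q^2 + q^3 + q^4) has coefficients 1,1,1,1,1,0,0,0,0 for degrees 0…8.
Multiplying by (1 + 3q + q^2 + 2q^3) gives running coefficients 1,4,5,7,7,6,3,2,0 for degrees 0…8.
Finally multiplying by (1 + q + q^2), the product of all factors after the first has coefficients 1,5,10,16,19,20,16,11,5 for degrees 0…8.
[q^8] = 2·5 + 1·11 − 2·20 − 1·19 = -38.

-38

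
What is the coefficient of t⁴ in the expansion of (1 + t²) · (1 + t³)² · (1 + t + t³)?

(1 + t²) has coefficients 1,0,1 for degrees 0…2.
(1 + t³)² has coefficients 1,0,0,2,0 for degrees 0…4.
Finally multiplying by (1 + t + t³), the product of all factors after the first has coefficients 1,1,0,3,2 for degrees 0…4.
[t⁴] = 1·2 + 1·0 = 2.

2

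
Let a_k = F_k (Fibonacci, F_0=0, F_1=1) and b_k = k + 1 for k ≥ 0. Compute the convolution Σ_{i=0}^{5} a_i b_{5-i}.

Write out a_i and b_{5-i} for i = 0,…,5 and sum the products.
Σ = 0·6 + 1·5 + 1·4 + 2·3 + 3·2 + 5·1 = 26.

26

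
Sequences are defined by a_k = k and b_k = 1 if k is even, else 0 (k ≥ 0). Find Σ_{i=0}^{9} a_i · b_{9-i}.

Write out a_i and b_{9-i} for i = 0,…,9 and sum the products.
Σ = 0·0 + 1·1 + 2·0 + 3·1 + 4·0 + 5·1 + 6·0 + 7·1 + 8·0 + 9·1 = 25.

25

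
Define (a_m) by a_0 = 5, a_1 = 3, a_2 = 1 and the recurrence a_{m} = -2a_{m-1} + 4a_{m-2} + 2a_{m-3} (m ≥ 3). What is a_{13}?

1036272

The ordinary generating function has denominator 1 + 2t - 4t^2 - 2t^3.
Iterating the recurrence: a_0,…,a_{13} = 5, 3, 1, 20, -30, 142, -364, 1236, -3644, 11504, -35112, 108952, -335344, 1036272.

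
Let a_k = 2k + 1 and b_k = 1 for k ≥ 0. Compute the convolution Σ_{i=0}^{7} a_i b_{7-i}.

64

This is [x^7] in the product of the two ordinary generating functions.
Σ = 1·1 + 3·1 + 5·1 + 7·1 + 9·1 + 11·1 + 13·1 + 15·1 = 64.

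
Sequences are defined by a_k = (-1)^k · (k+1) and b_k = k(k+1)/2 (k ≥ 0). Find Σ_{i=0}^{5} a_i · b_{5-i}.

Write out a_i and b_{5-i} for i = 0,…,5 and sum the products.
Σ = 1·15 − 2·10 + 3·6 − 4·3 + 5·1 − 6·0 = 6.

6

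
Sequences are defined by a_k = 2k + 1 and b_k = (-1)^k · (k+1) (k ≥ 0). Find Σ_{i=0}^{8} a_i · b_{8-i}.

Write out a_i and b_{8-i} for i = 0,…,8 and sum the products.
Σ = 1·9 + 3·(-8) + 5·7 + 7·(-6) + 9·5 + 11·(-4) + 13·3 + 15·(-2) + 17·1 = 5.

5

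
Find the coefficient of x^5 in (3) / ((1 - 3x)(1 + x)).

The denominator gives the recurrence a_n = 2a_(n−1) + 3a_(n−2) for n ≥ 2; the numerator fixes a_0 = 3, a_1 = 6.
Iterating: 3, 6, 21, 60, 183, 546, so a_5 = 546.

546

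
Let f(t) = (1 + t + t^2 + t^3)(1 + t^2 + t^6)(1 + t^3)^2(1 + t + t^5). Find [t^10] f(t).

(1 + t + t^2 + t^3) has coefficients 1,1,1,1 for degrees 0…3.
(1 + t^2 + t^6) has coefficients 1,0,1,0,0,0,1,0,0,0,0 for degrees 0…10.
Multiplying by (1 + t^3)^2 gives running coefficients 1,0,1,2,0,2,2,0,1,2,0 for degrees 0…10.
Finally multiplying by (1 + t + t^5), the product of all factors after the first has coefficients 1,1,1,3,2,3,4,3,3,3,4 for degrees 0…10.
[t^10] = 1·4 + 1·3 + 1·3 + 1·3 = 13.

13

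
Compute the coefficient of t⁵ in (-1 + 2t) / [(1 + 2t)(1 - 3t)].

Partial fractions give a closed form: a_n = (-4/5)·(-2)^n + (-1/5)·3^n.
At n = 5: a_5 = -23.

-23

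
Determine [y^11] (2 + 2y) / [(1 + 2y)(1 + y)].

Partial fractions give a closed form: a_n = (2)·(-2)^n.
At n = 11: a_11 = -4096.

-4096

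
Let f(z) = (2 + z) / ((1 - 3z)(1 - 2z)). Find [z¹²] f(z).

3699607

The denominator gives the recurrence a_n = 5a_(n−1) − 6a_(n−2) for n ≥ 2; the numerator fixes a_0 = 2, a_1 = 11.
Iterating: 2, 11, 43, 149, 487, 1541, 4783, 14669, 44647, 135221, 408223, 1229789, 3699607, so a_12 = 3699607.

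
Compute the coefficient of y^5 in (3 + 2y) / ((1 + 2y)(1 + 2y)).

-416

The denominator gives the recurrence a_n = −4a_(n−1) − 4a_(n−2) for n ≥ 2; the numerator fixes a_0 = 3, a_1 = -10.
Iterating: 3, -10, 28, -72, 176, -416, so a_5 = -416.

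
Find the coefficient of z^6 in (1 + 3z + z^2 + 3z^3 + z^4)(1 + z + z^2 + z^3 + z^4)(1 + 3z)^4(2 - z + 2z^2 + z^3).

4468

(1 + 3z + z^2 + 3z^3 + z^4) has coefficients 1,3,1,3,1 for degrees 0…4.
(1 + z + z^2 + z^3 + z^4) has coefficients 1,1,1,1,1,0,0 for degrees 0…6.
Multiplying by (1 + 3z)^4 gives running coefficients 1,13,67,175,256,255,243 for degrees 0…6.
Finally multiplying by (2 - z + 2z^2 + z^3), the product of all factors after the first has coefficients 2,25,123,310,484,671,918 for degrees 0…6.
[z^6] = 1·918 + 3·671 + 1·484 + 3·310 + 1·123 = 4468.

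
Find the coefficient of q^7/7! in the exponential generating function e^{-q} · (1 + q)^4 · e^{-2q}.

The EGF product rule gives c_7 = Σ_{k_1+k_2+k_3=7} C(7; k_1,k_2,k_3) · ∏ g_i(k_i), where e^{-q} gives (-1)^k; (1+q)^4 gives the falling factorial (4)_k; e^{-2q} gives (-2)^k.
g_1(k) for k = 0…7: 1, -1, 1, -1, 1, -1, 1, -1.
g_2(k) for k = 0…7: 1, 4, 12, 24, 24, 0, 0, 0.
g_3(k) for k = 0…7: 1, -2, 4, -8, 16, -32, 64, -128.
First combine the last two factors: h(k) = Σ_j C(k,j)·g_2(j)·g_3(k−j) for k = 0…7: 1, 2, 0, -8, 8, 48, -224, 320.
c_7 = Σ_k C(7,k)·g_1(k)·h(7−k) = 1·1·320 + 7·(-1)·(-224) + 21·1·48 + 35·(-1)·8 + 35·1·(-8) + 7·1·2 + 1·(-1)·1 = 320 + 1568 + 1008 − 280 − 280 + 14 − 1 = 2349.

2349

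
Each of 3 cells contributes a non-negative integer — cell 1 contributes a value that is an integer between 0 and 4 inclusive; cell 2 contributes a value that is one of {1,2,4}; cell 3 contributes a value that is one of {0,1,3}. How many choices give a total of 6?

7

The generating function for the choices is (1 + z + z^2 + z^3 + z^4)·(z + z^2 + z^4)·(1 + z + z^3); the count is [z^6].
(1 + z + z^2 + z^3 + z^4) has coefficients 1,1,1,1,1 for degrees 0…4.
(z + z^2 + z^4) has coefficients 0,1,1,0,1,0,0 for degrees 0…6.
Finally multiplying by (1 + z + z^3), the product of all factors after the first has coefficients 0,1,2,1,2,2,0 for degrees 0…6.
[z^6] = 1·0 + 1·2 + 1·2 + 1·1 + 1·2 = 7.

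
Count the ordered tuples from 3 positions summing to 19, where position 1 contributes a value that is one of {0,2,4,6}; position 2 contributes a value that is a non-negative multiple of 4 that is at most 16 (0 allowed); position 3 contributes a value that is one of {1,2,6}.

2

The generating function for the choices is (1 + t^2 + t^4 + t^6)·(1 + t^4 + t^8 + t^12 + t^16)·(t + t^2 + t^6); the count is [t^19].
(1 + t^2 + t^4 + t^6) has coefficients 1,0,1,0,1,0,1 for degrees 0…6.
(1 + t^4 + t^8 + t^12 + t^16) has coefficients 1,0,0,0,1,0,0,0,1,0,0,0,1,0,0,0,1,0,0,0 for degrees 0…19.
Finally multiplying by (t + t^2 + t^6), the product of all factors after the first has coefficients 0,1,1,0,0,1,2,0,0,1,2,0,0,1,2,0,0,1,2,0 for degrees 0…19.
[t^19] = 1·0 + 1·1 + 1·0 + 1·1 = 2.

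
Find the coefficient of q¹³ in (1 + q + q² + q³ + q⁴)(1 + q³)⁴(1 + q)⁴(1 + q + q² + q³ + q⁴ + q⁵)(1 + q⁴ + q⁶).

1602

(1 + q + q² + q³ + q⁴) has coefficients 1,1,1,1,1 for degrees 0…4.
(1 + q³)⁴ has coefficients 1,0,0,4,0,0,6,0,0,4,0,0,1,0 for degrees 0…13.
Multiplying by (1 + q)⁴ gives running coefficients 1,4,6,8,17,24,22,28,36,28,22,24,17,8 for degrees 0…13.
Multiplying by (1 + q + q² + q³ + q⁴ + q⁵) gives running coefficients 1,5,11,19,36,60,81,105,135,155,160,160,155,135 for degrees 0…13.
Finally multiplying by (1 + q⁴ + q⁶), the product of all factors after the first has coefficients 1,5,11,19,37,65,93,129,182,234,277,325,371,395 for degrees 0…13.
[q¹³] = 1·395 + 1·371 + 1·325 + 1·277 + 1·234 = 1602.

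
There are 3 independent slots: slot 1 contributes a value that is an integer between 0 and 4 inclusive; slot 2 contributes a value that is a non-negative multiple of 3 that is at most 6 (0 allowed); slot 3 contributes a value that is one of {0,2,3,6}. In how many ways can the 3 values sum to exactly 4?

4

The generating function for the choices is (1 + x + x² + x³ + x⁴)·(1 + x³ + x⁶)·(1 + x² + x³ + x⁶); the count is [x⁴].
(1 + x + x² + x³ + x⁴) has coefficients 1,1,1,1,1 for degrees 0…4.
(1 + x³ + x⁶) has coefficients 1,0,0,1,0 for degrees 0…4.
Finally multiplying by (1 + x² + x³ + x⁶), the product of all factors after the first has coefficients 1,0,1,2,0 for degrees 0…4.
[x⁴] = 1·0 + 1·2 + 1·1 + 1·0 + 1·1 = 4.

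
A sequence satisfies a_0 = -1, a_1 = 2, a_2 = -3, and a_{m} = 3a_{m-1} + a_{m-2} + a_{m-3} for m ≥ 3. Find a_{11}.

The ordinary generating function has denominator 1 - 3q - q^2 - q^3.
Iterating the recurrence: a_0,…,a_{11} = -1, 2, -3, -8, -25, -86, -291, -984, -3329, -11262, -38099, -128888.

-128888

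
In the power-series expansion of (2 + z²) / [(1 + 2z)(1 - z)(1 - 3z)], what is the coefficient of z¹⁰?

112807

Partial fractions give a closed form: a_n = (3/5)·(-2)^n + (-1/2)·1^n + (19/10)·3^n.
At n = 10: a_10 = 112807.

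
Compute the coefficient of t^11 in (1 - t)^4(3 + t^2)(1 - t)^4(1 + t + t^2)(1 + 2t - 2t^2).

155

(1 - t)^4 has coefficients 1,-4,6,-4,1 for degrees 0…4.
(3 + t^2) has coefficients 3,0,1,0,0,0,0,0,0,0,0,0 for degrees 0…11.
Multiplying by (1 - t)^4 gives running coefficients 3,-12,19,-16,9,-4,1,0,0,0,0,0 for degrees 0…11.
Multiplying by (1 + t + t^2) gives running coefficients 3,-9,10,-9,12,-11,6,-3,1,0,0,0 for degrees 0…11.
Finally multiplying by (1 + 2t - 2t^2), the product of all factors after the first has coefficients 3,-3,-14,29,-26,31,-40,31,-17,8,-2,0 for degrees 0…11.
[t^11] = 1·0 − 4·(-2) + 6·8 − 4·(-17) + 1·31 = 155.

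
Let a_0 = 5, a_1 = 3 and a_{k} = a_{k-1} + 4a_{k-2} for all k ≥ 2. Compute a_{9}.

12315

The ordinary generating function has denominator 1 - q - 4q^2.
Iterating the recurrence: a_0,…,a_{9} = 5, 3, 23, 35, 127, 267, 775, 1843, 4943, 12315.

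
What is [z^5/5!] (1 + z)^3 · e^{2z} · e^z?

3618

The EGF product rule gives c_5 = Σ_{k_1+k_2+k_3=5} C(5; k_1,k_2,k_3) · ∏ g_i(k_i), where (1+z)^3 gives the falling factorial (3)_k; e^{2z} gives (2)^k; e^z gives (1)^k.
g_1(k) for k = 0…5: 1, 3, 6, 6, 0, 0.
g_2(k) for k = 0…5: 1, 2, 4, 8, 16, 32.
g_3(k) for k = 0…5: 1, 1, 1, 1, 1, 1.
First combine the last two factors: h(k) = Σ_j C(k,j)·g_2(j)·g_3(k−j) for k = 0…5: 1, 3, 9, 27, 81, 243.
c_5 = Σ_k C(5,k)·g_1(k)·h(5−k) = 1·1·243 + 5·3·81 + 10·6·27 + 10·6·9 = 243 + 1215 + 1620 + 540 = 3618.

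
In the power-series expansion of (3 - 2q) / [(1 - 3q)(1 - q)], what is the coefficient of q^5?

850

The denominator gives the recurrence a_n = 4a_(n−1) − 3a_(n−2) for n ≥ 2; the numerator fixes a_0 = 3, a_1 = 10.
Iterating: 3, 10, 31, 94, 283, 850, so a_5 = 850.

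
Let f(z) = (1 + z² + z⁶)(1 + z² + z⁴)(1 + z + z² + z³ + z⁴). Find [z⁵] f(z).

4

(1 + z² + z⁶) has coefficients 1,0,1,0,0,0 for degrees 0…5.
(1 + z² + z⁴) has coefficients 1,0,1,0,1,0 for degrees 0…5.
Finally multiplying by (1 + z + z² + z³ + z⁴), the product of all factors after the first has coefficients 1,1,2,2,3,2 for degrees 0…5.
[z⁵] = 1·2 + 1·2 = 4.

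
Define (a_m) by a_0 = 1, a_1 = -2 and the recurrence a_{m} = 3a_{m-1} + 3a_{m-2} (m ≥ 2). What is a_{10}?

-161838

The ordinary generating function has denominator 1 - 3x - 3x^2.
Iterating the recurrence: a_0,…,a_{10} = 1, -2, -3, -15, -54, -207, -783, -2970, -11259, -42687, -161838.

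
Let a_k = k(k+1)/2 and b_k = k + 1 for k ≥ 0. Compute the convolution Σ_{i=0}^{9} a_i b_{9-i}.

Write out a_i and b_{9-i} for i = 0,…,9 and sum the products.
Σ = 0·10 + 1·9 + 3·8 + 6·7 + 10·6 + 15·5 + 21·4 + 28·3 + 36·2 + 45·1 = 495.

495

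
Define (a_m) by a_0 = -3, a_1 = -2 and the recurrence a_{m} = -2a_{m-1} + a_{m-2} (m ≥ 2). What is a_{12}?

10497

The ordinary generating function has denominator 1 + 2t - t^2.
Iterating the recurrence: a_0,…,a_{12} = -3, -2, 1, -4, 9, -22, 53, -128, 309, -746, 1801, -4348, 10497.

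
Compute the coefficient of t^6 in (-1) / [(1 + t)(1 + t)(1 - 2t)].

The denominator gives the recurrence a_n = 3a_(n−2) + 2a_(n−3) for n ≥ 3; the numerator fixes a_0 = -1, a_1 = 0, a_2 = -3.
Iterating: -1, 0, -3, -2, -9, -12, -31, so a_6 = -31.

-31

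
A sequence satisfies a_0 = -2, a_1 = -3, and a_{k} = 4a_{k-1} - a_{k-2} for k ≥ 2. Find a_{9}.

The ordinary generating function has denominator 1 - 4x + x^2.
Iterating the recurrence: a_0,…,a_{9} = -2, -3, -10, -37, -138, -515, -1922, -7173, -26770, -99907.

-99907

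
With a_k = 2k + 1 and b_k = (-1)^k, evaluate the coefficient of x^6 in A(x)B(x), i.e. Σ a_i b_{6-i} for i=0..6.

The convolution is the x^6 coefficient of A(x)B(x).
Σ = 1·1 + 3·(-1) + 5·1 + 7·(-1) + 9·1 + 11·(-1) + 13·1 = 7.

7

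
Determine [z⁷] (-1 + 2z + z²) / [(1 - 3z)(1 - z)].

The denominator gives the recurrence a_n = 4a_(n−1) − 3a_(n−2) for n ≥ 3; the numerator fixes a_0 = -1, a_1 = -2, a_2 = -4.
Iterating: -1, -2, -4, -10, -28, -82, -244, -730, so a_7 = -730.

-730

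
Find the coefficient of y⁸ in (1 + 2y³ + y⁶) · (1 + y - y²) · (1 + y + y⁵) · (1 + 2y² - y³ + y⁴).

5

(1 + 2y³ + y⁶) has coefficients 1,0,0,2,0,0,1 for degrees 0…6.
(1 + y - y²) has coefficients 1,1,-1,0,0,0,0,0,0 for degrees 0…8.
Multiplying by (1 + y + y⁵) gives running coefficients 1,2,0,-1,0,1,1,-1,0 for degrees 0…8.
Finally multiplying by (1 + 2y² - y³ + y⁴), the product of all factors after the first has coefficients 1,2,2,2,-1,1,2,0,1 for degrees 0…8.
[y⁸] = 1·1 + 2·1 + 1·2 = 5.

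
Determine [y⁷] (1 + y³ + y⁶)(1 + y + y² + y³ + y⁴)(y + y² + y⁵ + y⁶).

(1 + y³ + y⁶) has coefficients 1,0,0,1,0,0,1 for degrees 0…6.
(1 + y + y² + y³ + y⁴) has coefficients 1,1,1,1,1,0,0,0 for degrees 0…7.
Finally multiplying by (y + y² + y⁵ + y⁶), the product of all factors after the first has coefficients 0,1,2,2,2,3,3,2 for degrees 0…7.
[y⁷] = 1·2 + 1·2 + 1·1 = 5.

5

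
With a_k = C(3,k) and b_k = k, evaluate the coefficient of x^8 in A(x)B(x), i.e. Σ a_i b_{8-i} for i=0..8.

The convolution is the x^8 coefficient of A(x)B(x).
Σ = 1·8 + 3·7 + 3·6 + 1·5 + 0·4 + 0·3 + 0·2 + 0·1 + 0·0 = 52.

52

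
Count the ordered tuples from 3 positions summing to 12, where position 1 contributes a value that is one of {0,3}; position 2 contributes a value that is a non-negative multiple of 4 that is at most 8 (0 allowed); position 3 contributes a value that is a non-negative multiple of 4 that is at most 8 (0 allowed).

The generating function for the choices is (1 + x³)·(1 + x⁴ + x⁸)·(1 + x⁴ + x⁸); the count is [x¹²].
(1 + x³) has coefficients 1,0,0,1 for degrees 0…3.
(1 + x⁴ + x⁸) has coefficients 1,0,0,0,1,0,0,0,1,0,0,0,0 for degrees 0…12.
Finally multiplying by (1 + x⁴ + x⁸), the product of all factors after the first has coefficients 1,0,0,0,2,0,0,0,3,0,0,0,2 for degrees 0…12.
[x¹²] = 1·2 + 1·0 = 2.

2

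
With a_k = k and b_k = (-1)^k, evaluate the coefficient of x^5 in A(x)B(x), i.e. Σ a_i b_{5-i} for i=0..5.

3

The convolution is the x^5 coefficient of A(x)B(x).
Σ = 0·(-1) + 1·1 + 2·(-1) + 3·1 + 4·(-1) + 5·1 = 3.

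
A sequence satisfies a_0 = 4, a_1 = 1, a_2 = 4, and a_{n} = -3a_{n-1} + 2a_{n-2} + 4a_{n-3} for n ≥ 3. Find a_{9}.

4606

The ordinary generating function has denominator 1 + 3x - 2x^2 - 4x^3.
Iterating the recurrence: a_0,…,a_{9} = 4, 1, 4, 6, -6, 46, -126, 446, -1406, 4606.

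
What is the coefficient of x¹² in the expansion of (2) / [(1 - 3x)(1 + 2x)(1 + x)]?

484850

Partial fractions give a closed form: a_n = (9/10)·3^n + (8/5)·(-2)^n + (-1/2)·(-1)^n.
At n = 12: a_12 = 484850.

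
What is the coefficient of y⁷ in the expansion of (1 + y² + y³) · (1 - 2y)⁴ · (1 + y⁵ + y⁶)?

33

(1 + y² + y³) has coefficients 1,0,1,1 for degrees 0…3.
(1 - 2y)⁴ has coefficients 1,-8,24,-32,16,0,0,0 for degrees 0…7.
Finally multiplying by (1 + y⁵ + y⁶), the product of all factors after the first has coefficients 1,-8,24,-32,16,1,-7,16 for degrees 0…7.
[y⁷] = 1·16 + 1·1 + 1·16 = 33.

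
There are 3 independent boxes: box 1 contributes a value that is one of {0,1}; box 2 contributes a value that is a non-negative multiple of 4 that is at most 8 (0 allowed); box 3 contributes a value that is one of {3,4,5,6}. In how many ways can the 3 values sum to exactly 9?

2

The generating function for the choices is (1 + x)·(1 + x^4 + x^8)·(x^3 + x^4 + x^5 + x^6); the count is [x^9].
(1 + x) has coefficients 1,1 for degrees 0…1.
(1 + x^4 + x^8) has coefficients 1,0,0,0,1,0,0,0,1,0 for degrees 0…9.
Finally multiplying by (x^3 + x^4 + x^5 + x^6), the product of all factors after the first has coefficients 0,0,0,1,1,1,1,1,1,1 for degrees 0…9.
[x^9] = 1·1 + 1·1 = 2.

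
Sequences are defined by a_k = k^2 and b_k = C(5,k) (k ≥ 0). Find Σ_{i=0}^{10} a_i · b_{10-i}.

1840

Write out a_i and b_{10-i} for i = 0,…,10 and sum the products.
Σ = 0·0 + 1·0 + 4·0 + 9·0 + 16·0 + 25·1 + 36·5 + 49·10 + 64·10 + 81·5 + 100·1 = 1840.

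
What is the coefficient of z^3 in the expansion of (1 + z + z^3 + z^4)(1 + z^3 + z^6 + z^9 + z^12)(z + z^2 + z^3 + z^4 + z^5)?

(1 + z + z^3 + z^4) has coefficients 1,1,0,1 for degrees 0…3.
(1 + z^3 + z^6 + z^9 + z^12) has coefficients 1,0,0,1 for degrees 0…3.
Finally multiplying by (z + z^2 + z^3 + z^4 + z^5), the product of all factors after the first has coefficients 0,1,1,1 for degrees 0…3.
[z^3] = 1·1 + 1·1 + 1·0 = 2.

2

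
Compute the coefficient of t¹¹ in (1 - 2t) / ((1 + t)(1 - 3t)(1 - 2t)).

132860

The denominator gives the recurrence a_n = 4a_(n−1) − a_(n−2) − 6a_(n−3) for n ≥ 3; the numerator fixes a_0 = 1, a_1 = 2, a_2 = 7.
Iterating: 1, 2, 7, 20, 61, 182, 547, 1640, 4921, 14762, 44287, 132860, so a_11 = 132860.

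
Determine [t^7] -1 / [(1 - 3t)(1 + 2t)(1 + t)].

-882

Partial fractions give a closed form: a_n = (-9/20)·3^n + (-4/5)·(-2)^n + (1/4)·(-1)^n.
At n = 7: a_7 = -882.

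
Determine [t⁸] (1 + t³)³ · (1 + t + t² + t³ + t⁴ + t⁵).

(1 + t³)³ has coefficients 1,0,0,3,0,0,3,0,0 for degrees 0…8.
(1 + t + t² + t³ + t⁴ + t⁵) has coefficients 1,1,1,1,1,1,0,0,0 for degrees 0…8.
[t⁸] = 1·0 + 3·1 + 3·1 = 6.

6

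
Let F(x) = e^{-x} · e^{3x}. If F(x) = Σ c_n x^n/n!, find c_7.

The EGF product rule gives c_7 = Σ_{k_1+k_2=7} C(7; k_1,k_2) · ∏ g_i(k_i), where e^{-x} gives (-1)^k; e^{3x} gives (3)^k.
g_1(k) for k = 0…7: 1, -1, 1, -1, 1, -1, 1, -1.
g_2(k) for k = 0…7: 1, 3, 9, 27, 81, 243, 729, 2187.
c_7 = Σ_k C(7,k)·g_1(k)·g_2(7−k) = 1·1·2187 + 7·(-1)·729 + 21·1·243 + 35·(-1)·81 + 35·1·27 + 21·(-1)·9 + 7·1·3 + 1·(-1)·1 = 2187 − 5103 + 5103 − 2835 + 945 − 189 + 21 − 1 = 128.

128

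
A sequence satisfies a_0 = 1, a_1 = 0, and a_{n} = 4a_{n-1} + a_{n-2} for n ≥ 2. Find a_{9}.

The ordinary generating function has denominator 1 - 4t - t^2.
Iterating the recurrence: a_0,…,a_{9} = 1, 0, 1, 4, 17, 72, 305, 1292, 5473, 23184.

23184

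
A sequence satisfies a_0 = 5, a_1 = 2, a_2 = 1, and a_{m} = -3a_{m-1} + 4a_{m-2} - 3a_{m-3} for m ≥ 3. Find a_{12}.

The ordinary generating function has denominator 1 + 3t - 4t^2 + 3t^3.
Iterating the recurrence: a_0,…,a_{12} = 5, 2, 1, -10, 28, -127, 523, -2161, 8956, -37081, 153550, -635842, 2632969.

2632969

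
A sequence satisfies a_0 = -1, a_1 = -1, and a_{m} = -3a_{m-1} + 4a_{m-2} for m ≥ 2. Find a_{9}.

The ordinary generating function has denominator 1 + 3q - 4q^2.
Iterating the recurrence: a_0,…,a_{9} = -1, -1, -1, -1, -1, -1, -1, -1, -1, -1.

-1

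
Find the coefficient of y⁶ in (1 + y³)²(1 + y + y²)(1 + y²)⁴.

19

(1 + y³)² has coefficients 1,0,0,2,0,0,1 for degrees 0…6.
(1 + y + y²) has coefficients 1,1,1,0,0,0,0 for degrees 0…6.
Finally multiplying by (1 + y²)⁴, the product of all factors after the first has coefficients 1,1,5,4,10,6,10 for degrees 0…6.
[y⁶] = 1·10 + 2·4 + 1·1 = 19.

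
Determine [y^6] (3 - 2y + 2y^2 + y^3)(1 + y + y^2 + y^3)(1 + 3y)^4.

(3 - 2y + 2y^2 + y^3) has coefficients 3,-2,2,1 for degrees 0…3.
(1 + y + y^2 + y^3) has coefficients 1,1,1,1,0,0,0 for degrees 0…6.
Finally multiplying by (1 + 3y)^4, the product of all factors after the first has coefficients 1,13,67,175,255,243,189 for degrees 0…6.
[y^6] = 3·189 − 2·243 + 2·255 + 1·175 = 766.

766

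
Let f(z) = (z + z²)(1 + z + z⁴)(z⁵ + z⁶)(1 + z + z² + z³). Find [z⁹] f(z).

8

(z + z²) has coefficients 0,1,1 for degrees 0…2.
(1 + z + z⁴) has coefficients 1,1,0,0,1,0,0,0,0,0 for degrees 0…9.
Multiplying by (z⁵ + z⁶) gives running coefficients 0,0,0,0,0,1,2,1,0,1 for degrees 0…9.
Finally multiplying by (1 + z + z² + z³), the product of all factors after the first has coefficients 0,0,0,0,0,1,3,4,4,4 for degrees 0…9.
[z⁹] = 1·4 + 1·4 = 8.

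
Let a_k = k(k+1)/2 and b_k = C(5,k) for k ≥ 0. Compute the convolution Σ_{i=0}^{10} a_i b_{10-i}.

1040

This is [x^10] in the product of the two ordinary generating functions.
Σ = 0·0 + 1·0 + 3·0 + 6·0 + 10·0 + 15·1 + 21·5 + 28·10 + 36·10 + 45·5 + 55·1 = 1040.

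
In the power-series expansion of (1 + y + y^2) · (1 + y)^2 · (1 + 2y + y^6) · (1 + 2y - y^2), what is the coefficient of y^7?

3

(1 + y + y^2) has coefficients 1,1,1 for degrees 0…2.
(1 + y)^2 has coefficients 1,2,1,0,0,0,0,0 for degrees 0…7.
Multiplying by (1 + 2y + y^6) gives running coefficients 1,4,5,2,0,0,1,2 for degrees 0…7.
Finally multiplying by (1 + 2y - y^2), the product of all factors after the first has coefficients 1,6,12,8,-1,-2,1,4 for degrees 0…7.
[y^7] = 1·4 + 1·1 + 1·(-2) = 3.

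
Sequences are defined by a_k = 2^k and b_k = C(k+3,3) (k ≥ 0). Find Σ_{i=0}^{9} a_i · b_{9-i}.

This is [x^9] in the product of the two ordinary generating functions.
Σ = 1·220 + 2·165 + 4·120 + 8·84 + 16·56 + 32·35 + 64·20 + 128·10 + 256·4 + 512·1 = 7814.

7814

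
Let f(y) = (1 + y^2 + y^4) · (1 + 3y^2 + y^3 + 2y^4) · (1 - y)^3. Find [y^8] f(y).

13

(1 + y^2 + y^4) has coefficients 1,0,1,0,1 for degrees 0…4.
(1 + 3y^2 + y^3 + 2y^4) has coefficients 1,0,3,1,2,0,0,0,0 for degrees 0…8.
Finally multiplying by (1 - y)^3, the product of all factors after the first has coefficients 1,-3,6,-9,8,-6,5,-2,0 for degrees 0…8.
[y^8] = 1·0 + 1·5 + 1·8 = 13.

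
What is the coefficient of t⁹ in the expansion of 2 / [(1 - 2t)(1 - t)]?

2046

Partial fractions give a closed form: a_n = (4)·2^n + (-2)·1^n.
At n = 9: a_9 = 2046.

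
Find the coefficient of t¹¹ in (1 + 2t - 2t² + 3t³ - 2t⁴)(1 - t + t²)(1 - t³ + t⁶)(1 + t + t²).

(1 + 2t - 2t² + 3t³ - 2t⁴) has coefficients 1,2,-2,3,-2 for degrees 0…4.
(1 - t + t²) has coefficients 1,-1,1,0,0,0,0,0,0,0,0,0 for degrees 0…11.
Multiplying by (1 - t³ + t⁶) gives running coefficients 1,-1,1,-1,1,-1,1,-1,1,0,0,0 for degrees 0…11.
Finally multiplying by (1 + t + t²), the product of all factors after the first has coefficients 1,0,1,-1,1,-1,1,-1,1,0,1,0 for degrees 0…11.
[t¹¹] = 1·0 + 2·1 − 2·0 + 3·1 − 2·(-1) = 7.

7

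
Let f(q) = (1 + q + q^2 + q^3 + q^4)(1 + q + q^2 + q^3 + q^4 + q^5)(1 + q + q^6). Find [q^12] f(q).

4

(1 + q + q^2 + q^3 + q^4) has coefficients 1,1,1,1,1 for degrees 0…4.
(1 + q + q^2 + q^3 + q^4 + q^5) has coefficients 1,1,1,1,1,1,0,0,0,0,0,0,0 for degrees 0…12.
Finally multiplying by (1 + q + q^6), the product of all factors after the first has coefficients 1,2,2,2,2,2,2,1,1,1,1,1,0 for degrees 0…12.
[q^12] = 1·0 + 1·1 + 1·1 + 1·1 + 1·1 = 4.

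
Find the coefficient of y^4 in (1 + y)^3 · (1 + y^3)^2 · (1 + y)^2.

(1 + y)^3 has coefficients 1,3,3,1 for degrees 0…3.
(1 + y^3)^2 has coefficients 1,0,0,2,0 for degrees 0…4.
Finally multiplying by (1 + y)^2, the product of all factors after the first has coefficients 1,2,1,2,4 for degrees 0…4.
[y^4] = 1·4 + 3·2 + 3·1 + 1·2 = 15.

15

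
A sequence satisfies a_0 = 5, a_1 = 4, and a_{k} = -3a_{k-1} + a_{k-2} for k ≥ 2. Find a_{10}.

The ordinary generating function has denominator 1 + 3y - y^2.
Iterating the recurrence: a_0,…,a_{10} = 5, 4, -7, 25, -82, 271, -895, 2956, -9763, 32245, -106498.

-106498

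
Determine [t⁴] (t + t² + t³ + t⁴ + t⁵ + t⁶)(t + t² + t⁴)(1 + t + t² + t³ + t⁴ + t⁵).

5

(t + t² + t³ + t⁴ + t⁵ + t⁶) has coefficients 0,1,1,1,1 for degrees 0…4.
(t + t² + t⁴) has coefficients 0,1,1,0,1 for degrees 0…4.
Finally multiplying by (1 + t + t² + t³ + t⁴ + t⁵), the product of all factors after the first has coefficients 0,1,2,2,3 for degrees 0…4.
[t⁴] = 1·2 + 1·2 + 1·1 + 1·0 = 5.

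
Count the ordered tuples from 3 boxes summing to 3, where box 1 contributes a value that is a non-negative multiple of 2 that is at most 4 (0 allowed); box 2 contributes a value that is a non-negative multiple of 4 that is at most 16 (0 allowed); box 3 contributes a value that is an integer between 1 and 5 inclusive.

The generating function for the choices is (1 + q² + q⁴)·(1 + q⁴ + q⁸ + q¹² + q¹⁶)·(q + q² + q³ + q⁴ + q⁵); the count is [q³].
(1 + q² + q⁴) has coefficients 1,0,1,0 for degrees 0…3.
(1 + q⁴ + q⁸ + q¹² + q¹⁶) has coefficients 1,0,0,0 for degrees 0…3.
Finally multiplying by (q + q² + q³ + q⁴ + q⁵), the product of all factors after the first has coefficients 0,1,1,1 for degrees 0…3.
[q³] = 1·1 + 1·1 = 2.

2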